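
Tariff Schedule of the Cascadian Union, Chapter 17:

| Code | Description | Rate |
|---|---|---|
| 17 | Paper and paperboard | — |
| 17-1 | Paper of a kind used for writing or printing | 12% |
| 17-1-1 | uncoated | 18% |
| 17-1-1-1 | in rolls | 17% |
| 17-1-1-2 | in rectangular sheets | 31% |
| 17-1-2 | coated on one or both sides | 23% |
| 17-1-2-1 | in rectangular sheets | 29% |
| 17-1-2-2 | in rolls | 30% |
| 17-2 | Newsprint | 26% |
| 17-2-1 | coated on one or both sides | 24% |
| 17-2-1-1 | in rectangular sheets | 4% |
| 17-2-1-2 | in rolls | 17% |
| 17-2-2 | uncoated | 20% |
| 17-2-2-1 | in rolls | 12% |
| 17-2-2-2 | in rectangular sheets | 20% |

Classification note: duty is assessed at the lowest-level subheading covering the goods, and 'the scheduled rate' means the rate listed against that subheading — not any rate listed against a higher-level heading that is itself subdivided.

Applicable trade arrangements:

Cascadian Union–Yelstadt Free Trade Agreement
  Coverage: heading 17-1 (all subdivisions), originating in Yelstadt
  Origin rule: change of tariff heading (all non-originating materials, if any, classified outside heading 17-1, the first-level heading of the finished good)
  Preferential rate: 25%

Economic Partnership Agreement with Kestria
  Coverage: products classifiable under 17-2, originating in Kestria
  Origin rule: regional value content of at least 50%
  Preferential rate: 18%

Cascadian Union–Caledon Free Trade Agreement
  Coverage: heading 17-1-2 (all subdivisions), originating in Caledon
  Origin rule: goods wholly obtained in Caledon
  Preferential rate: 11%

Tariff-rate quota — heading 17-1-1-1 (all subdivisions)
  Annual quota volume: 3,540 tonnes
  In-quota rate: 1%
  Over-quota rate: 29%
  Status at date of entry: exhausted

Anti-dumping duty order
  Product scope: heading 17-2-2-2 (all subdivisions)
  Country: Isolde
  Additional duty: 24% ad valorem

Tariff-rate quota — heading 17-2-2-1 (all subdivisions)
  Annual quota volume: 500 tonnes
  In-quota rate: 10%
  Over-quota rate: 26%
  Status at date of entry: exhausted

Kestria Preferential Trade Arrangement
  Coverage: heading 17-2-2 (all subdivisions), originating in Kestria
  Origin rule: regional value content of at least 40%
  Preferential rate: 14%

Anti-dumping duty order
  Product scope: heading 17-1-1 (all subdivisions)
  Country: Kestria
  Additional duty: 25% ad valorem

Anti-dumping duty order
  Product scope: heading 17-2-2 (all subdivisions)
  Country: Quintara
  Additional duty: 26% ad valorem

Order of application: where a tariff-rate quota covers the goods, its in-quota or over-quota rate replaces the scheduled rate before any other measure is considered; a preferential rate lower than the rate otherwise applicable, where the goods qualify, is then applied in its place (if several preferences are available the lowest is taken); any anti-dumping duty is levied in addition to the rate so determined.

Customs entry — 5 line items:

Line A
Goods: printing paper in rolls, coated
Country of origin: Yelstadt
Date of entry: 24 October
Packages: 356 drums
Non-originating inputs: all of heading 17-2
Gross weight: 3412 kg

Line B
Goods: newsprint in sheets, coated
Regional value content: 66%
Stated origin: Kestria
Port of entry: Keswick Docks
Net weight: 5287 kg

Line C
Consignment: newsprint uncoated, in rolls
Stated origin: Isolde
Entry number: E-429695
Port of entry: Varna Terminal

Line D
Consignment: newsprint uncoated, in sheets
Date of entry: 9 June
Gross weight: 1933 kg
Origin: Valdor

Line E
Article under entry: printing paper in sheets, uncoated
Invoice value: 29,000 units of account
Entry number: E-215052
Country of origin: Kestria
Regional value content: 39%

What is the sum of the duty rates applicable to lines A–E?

131%

Line A: printing paper → 17-1; coated → 17-1-2; in rolls → 17-1-2-2. Scheduled 30%. Yelstadt agreement on 17-1: CTH met → 25% available; preferential 25%. → 25%.
Line B: newsprint → 17-2; coated → 17-2-1; in sheets → 17-2-1-1. Scheduled 4%. Kestria agreement on 17-2: RVC ≥ 50% → 18% available; Kestria agreement on 17-2-2: 17-2-1-1 not covered; preference 18% not lower than 4% → no reduction. → 4%.
Line C: newsprint → 17-2; uncoated → 17-2-2; in rolls → 17-2-2-1. Scheduled 12%. quota on 17-2-2-1 exhausted → over-quota 26%. → 26%.
Line D: newsprint → 17-2; uncoated → 17-2-2; in sheets → 17-2-2-2. Scheduled 20%. No special measure applies. → 20%.
Line E: printing paper → 17-1; uncoated → 17-1-1; in sheets → 17-1-1-2. Scheduled 31%. Kestria agreement on 17-2: 17-1-1-2 not covered; Kestria agreement on 17-2-2: 17-1-1-2 not covered; anti-dumping (Kestria, 17-1-1): +25%; total 31% + 25% = 56%. → 56%.
Sum: 25% + 4% + 26% + 20% + 56% = 131%.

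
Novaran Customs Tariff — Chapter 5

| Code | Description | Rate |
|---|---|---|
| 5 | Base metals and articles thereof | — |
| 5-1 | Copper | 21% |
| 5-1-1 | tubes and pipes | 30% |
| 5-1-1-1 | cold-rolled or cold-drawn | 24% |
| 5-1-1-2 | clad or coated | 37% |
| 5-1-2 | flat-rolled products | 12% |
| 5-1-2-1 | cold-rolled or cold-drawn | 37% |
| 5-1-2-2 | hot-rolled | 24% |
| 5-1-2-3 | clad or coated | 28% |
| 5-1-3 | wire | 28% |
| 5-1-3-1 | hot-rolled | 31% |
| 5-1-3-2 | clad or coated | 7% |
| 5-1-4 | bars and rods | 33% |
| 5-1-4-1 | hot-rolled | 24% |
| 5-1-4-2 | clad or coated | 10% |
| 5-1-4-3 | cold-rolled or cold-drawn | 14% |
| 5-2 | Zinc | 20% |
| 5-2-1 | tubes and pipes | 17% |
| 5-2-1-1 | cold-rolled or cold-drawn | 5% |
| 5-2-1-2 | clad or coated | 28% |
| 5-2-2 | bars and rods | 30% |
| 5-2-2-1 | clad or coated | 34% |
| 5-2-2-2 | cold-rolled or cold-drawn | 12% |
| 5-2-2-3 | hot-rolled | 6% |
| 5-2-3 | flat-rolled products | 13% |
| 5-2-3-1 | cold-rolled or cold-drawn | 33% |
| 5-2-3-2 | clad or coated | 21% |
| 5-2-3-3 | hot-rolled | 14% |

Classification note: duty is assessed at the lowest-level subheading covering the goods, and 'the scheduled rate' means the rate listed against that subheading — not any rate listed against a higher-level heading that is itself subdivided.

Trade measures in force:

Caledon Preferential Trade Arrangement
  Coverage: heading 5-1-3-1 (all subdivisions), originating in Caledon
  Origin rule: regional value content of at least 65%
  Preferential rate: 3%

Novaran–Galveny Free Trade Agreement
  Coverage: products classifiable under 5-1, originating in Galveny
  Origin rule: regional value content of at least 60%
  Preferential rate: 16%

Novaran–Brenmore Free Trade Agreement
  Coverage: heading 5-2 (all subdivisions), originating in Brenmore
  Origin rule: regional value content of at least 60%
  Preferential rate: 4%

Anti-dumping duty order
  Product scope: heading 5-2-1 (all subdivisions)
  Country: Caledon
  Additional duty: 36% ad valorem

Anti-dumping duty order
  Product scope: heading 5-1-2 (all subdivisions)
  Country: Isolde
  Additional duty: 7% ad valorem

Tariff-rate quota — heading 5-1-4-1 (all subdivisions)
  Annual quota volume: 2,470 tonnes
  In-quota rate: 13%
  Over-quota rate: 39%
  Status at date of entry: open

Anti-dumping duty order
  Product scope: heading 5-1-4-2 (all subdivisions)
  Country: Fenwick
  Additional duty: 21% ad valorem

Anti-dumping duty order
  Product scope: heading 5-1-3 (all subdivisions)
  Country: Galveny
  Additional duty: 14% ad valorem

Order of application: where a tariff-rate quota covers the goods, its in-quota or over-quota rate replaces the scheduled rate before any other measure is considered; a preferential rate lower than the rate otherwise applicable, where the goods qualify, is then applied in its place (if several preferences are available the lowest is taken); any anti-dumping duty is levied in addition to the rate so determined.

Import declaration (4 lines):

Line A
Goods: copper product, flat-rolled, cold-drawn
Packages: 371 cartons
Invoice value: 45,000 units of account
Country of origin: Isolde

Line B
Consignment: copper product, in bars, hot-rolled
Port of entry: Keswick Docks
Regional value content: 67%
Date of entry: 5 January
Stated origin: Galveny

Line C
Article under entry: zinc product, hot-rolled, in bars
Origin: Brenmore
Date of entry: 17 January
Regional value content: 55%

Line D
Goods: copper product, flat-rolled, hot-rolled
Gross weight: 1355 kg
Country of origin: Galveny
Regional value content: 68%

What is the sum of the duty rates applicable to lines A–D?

79%

Line A: copper → 5-1; flat-rolled → 5-1-2; cold-drawn → 5-1-2-1. Scheduled 37%. anti-dumping (Isolde, 5-1-2): +7%; total 37% + 7% = 44%. → 44%.
Line B: copper → 5-1; in bars → 5-1-4; hot-rolled → 5-1-4-1. Scheduled 24%. quota on 5-1-4-1 open → in-quota 13%; Galveny agreement on 5-1: RVC ≥ 60% → 16% available; preference 16% not lower than 13% → no reduction. → 13%.
Line C: zinc → 5-2; in bars → 5-2-2; hot-rolled → 5-2-2-3. Scheduled 6%. Brenmore agreement on 5-2: RVC < 60%. → 6%.
Line D: copper → 5-1; flat-rolled → 5-1-2; hot-rolled → 5-1-2-2. Scheduled 24%. Galveny agreement on 5-1: RVC ≥ 60% → 16% available; preferential 16%. → 16%.
Sum: 44% + 13% + 6% + 16% = 79%.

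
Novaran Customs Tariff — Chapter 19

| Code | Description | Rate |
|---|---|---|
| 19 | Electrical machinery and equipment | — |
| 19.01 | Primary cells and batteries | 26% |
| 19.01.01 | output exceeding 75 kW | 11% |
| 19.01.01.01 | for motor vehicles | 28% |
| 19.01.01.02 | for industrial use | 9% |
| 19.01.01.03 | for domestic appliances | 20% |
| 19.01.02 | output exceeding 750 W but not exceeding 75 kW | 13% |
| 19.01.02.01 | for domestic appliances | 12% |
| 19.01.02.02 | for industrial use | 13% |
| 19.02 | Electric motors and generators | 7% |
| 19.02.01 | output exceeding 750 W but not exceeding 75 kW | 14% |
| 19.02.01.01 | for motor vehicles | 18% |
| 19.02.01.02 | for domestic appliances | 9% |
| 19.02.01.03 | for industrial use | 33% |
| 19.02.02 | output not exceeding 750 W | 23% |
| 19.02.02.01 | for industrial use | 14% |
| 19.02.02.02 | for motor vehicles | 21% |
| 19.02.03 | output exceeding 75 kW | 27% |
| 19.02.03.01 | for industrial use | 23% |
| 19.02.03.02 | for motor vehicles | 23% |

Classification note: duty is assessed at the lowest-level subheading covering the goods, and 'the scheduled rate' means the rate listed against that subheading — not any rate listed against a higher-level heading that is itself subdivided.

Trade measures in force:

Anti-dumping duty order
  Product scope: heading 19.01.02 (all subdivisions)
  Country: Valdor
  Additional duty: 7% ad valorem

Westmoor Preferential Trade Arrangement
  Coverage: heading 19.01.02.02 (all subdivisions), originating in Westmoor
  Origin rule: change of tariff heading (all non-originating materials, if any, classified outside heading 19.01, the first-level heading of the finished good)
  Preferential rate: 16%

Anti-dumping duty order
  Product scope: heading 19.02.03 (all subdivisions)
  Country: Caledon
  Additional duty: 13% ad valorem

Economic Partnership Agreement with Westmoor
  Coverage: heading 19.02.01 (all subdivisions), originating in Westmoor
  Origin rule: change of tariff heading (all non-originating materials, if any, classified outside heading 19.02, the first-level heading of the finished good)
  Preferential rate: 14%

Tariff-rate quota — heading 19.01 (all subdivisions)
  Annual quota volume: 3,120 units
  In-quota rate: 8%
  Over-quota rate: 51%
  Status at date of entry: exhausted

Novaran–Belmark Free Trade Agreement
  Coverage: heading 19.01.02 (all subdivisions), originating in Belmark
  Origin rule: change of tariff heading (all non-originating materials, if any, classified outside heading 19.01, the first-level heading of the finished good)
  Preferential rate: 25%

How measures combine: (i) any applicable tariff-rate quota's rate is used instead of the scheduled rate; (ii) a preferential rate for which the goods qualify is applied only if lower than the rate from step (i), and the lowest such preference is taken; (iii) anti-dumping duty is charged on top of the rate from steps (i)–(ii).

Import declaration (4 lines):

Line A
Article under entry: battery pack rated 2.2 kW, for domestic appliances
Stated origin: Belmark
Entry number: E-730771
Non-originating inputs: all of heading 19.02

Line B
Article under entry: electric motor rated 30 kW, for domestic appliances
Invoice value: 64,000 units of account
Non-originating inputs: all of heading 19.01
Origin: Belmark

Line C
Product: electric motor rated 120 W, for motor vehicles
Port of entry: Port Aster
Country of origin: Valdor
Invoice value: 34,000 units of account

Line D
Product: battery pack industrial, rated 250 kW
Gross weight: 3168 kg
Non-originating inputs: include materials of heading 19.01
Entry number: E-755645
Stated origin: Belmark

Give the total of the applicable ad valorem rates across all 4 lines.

Line A: battery pack → 19.01; rated 2.2 kW → 19.01.02; for domestic appliances → 19.01.02.01. Scheduled 12%. quota on 19.01 exhausted → over-quota 51%; Belmark agreement on 19.01.02: CTH met → 25% available; preferential 25%. → 25%.
Line B: electric motor → 19.02; rated 30 kW → 19.02.01; for domestic appliances → 19.02.01.02. Scheduled 9%. Belmark agreement on 19.01.02: 19.02.01.02 not covered. → 9%.
Line C: electric motor → 19.02; rated 120 W → 19.02.02; for motor vehicles → 19.02.02.02. Scheduled 21%. No special measure applies. → 21%.
Line D: battery pack → 19.01; rated 250 kW → 19.01.01; industrial → 19.01.01.02. Scheduled 9%. quota on 19.01 exhausted → over-quota 51%; Belmark agreement on 19.01.02: 19.01.01.02 not covered. → 51%.
Sum: 25% + 9% + 21% + 51% = 106%.

106%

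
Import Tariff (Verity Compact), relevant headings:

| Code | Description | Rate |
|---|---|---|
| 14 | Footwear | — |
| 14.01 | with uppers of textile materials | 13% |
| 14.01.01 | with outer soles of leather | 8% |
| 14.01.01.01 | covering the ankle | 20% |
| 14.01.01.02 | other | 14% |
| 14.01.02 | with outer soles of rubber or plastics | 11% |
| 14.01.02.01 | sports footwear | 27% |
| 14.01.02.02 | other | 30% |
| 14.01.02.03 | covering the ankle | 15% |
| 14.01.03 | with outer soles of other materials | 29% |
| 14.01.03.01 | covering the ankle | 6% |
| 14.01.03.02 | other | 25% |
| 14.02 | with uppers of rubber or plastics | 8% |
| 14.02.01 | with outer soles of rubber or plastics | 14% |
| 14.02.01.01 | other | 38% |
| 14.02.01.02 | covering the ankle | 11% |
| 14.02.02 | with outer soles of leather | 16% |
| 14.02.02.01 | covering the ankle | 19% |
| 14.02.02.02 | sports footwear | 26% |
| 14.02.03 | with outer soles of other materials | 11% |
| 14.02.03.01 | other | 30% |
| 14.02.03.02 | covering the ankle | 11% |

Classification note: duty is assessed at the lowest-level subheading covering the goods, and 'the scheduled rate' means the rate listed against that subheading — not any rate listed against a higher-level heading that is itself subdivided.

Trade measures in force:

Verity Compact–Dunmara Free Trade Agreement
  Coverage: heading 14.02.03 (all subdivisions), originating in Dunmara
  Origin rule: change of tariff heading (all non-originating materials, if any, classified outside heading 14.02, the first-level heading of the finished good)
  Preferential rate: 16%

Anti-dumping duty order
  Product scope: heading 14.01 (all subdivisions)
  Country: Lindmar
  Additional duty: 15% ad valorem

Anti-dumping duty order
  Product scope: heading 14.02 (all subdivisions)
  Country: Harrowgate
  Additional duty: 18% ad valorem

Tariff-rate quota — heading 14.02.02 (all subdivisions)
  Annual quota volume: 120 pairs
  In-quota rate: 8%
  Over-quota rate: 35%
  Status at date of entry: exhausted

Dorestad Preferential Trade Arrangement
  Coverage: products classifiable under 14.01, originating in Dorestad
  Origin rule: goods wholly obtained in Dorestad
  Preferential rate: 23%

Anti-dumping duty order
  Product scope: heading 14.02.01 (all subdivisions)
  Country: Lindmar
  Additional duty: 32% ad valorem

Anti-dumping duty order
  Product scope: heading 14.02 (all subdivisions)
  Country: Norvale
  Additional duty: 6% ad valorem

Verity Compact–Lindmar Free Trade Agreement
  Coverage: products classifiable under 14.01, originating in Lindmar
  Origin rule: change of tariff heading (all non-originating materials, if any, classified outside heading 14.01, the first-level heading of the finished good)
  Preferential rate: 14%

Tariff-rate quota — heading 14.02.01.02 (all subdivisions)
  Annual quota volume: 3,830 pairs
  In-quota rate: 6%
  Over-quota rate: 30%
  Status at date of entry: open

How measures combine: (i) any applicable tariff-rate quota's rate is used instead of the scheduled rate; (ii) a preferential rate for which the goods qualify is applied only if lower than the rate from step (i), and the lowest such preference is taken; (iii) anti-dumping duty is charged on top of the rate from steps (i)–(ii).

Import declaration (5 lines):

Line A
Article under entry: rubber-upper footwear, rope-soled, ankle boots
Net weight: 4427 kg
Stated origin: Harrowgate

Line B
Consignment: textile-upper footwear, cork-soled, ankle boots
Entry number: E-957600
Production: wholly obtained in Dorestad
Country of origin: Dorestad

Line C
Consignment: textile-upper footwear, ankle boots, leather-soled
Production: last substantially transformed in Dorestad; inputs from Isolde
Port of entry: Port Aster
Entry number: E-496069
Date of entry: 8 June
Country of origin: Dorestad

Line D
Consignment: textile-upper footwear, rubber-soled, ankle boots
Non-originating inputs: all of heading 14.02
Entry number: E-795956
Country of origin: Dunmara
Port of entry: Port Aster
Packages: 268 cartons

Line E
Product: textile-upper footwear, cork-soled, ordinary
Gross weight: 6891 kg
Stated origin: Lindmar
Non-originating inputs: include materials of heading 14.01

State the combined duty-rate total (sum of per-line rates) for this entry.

110%

Line A: rubber-upper → 14.02; rope-soled → 14.02.03; ankle boots → 14.02.03.02. Scheduled 11%. anti-dumping (Harrowgate, 14.02): +18%; total 11% + 18% = 29%. → 29%.
Line B: textile-upper → 14.01; cork-soled → 14.01.03; ankle boots → 14.01.03.01. Scheduled 6%. Dorestad agreement on 14.01: wholly obtained → 23% available; preference 23% not lower than 6% → no reduction. → 6%.
Line C: textile-upper → 14.01; leather-soled → 14.01.01; ankle boots → 14.01.01.01. Scheduled 20%. Dorestad agreement on 14.01: not wholly obtained. → 20%.
Line D: textile-upper → 14.01; rubber-soled → 14.01.02; ankle boots → 14.01.02.03. Scheduled 15%. Dunmara agreement on 14.02.03: 14.01.02.03 not covered. → 15%.
Line E: textile-upper → 14.01; cork-soled → 14.01.03; ordinary → 14.01.03.02. Scheduled 25%. Lindmar agreement on 14.01: CTH not met; anti-dumping (Lindmar, 14.01): +15%; total 25% + 15% = 40%. → 40%.
Sum: 29% + 6% + 20% + 15% + 40% = 110%.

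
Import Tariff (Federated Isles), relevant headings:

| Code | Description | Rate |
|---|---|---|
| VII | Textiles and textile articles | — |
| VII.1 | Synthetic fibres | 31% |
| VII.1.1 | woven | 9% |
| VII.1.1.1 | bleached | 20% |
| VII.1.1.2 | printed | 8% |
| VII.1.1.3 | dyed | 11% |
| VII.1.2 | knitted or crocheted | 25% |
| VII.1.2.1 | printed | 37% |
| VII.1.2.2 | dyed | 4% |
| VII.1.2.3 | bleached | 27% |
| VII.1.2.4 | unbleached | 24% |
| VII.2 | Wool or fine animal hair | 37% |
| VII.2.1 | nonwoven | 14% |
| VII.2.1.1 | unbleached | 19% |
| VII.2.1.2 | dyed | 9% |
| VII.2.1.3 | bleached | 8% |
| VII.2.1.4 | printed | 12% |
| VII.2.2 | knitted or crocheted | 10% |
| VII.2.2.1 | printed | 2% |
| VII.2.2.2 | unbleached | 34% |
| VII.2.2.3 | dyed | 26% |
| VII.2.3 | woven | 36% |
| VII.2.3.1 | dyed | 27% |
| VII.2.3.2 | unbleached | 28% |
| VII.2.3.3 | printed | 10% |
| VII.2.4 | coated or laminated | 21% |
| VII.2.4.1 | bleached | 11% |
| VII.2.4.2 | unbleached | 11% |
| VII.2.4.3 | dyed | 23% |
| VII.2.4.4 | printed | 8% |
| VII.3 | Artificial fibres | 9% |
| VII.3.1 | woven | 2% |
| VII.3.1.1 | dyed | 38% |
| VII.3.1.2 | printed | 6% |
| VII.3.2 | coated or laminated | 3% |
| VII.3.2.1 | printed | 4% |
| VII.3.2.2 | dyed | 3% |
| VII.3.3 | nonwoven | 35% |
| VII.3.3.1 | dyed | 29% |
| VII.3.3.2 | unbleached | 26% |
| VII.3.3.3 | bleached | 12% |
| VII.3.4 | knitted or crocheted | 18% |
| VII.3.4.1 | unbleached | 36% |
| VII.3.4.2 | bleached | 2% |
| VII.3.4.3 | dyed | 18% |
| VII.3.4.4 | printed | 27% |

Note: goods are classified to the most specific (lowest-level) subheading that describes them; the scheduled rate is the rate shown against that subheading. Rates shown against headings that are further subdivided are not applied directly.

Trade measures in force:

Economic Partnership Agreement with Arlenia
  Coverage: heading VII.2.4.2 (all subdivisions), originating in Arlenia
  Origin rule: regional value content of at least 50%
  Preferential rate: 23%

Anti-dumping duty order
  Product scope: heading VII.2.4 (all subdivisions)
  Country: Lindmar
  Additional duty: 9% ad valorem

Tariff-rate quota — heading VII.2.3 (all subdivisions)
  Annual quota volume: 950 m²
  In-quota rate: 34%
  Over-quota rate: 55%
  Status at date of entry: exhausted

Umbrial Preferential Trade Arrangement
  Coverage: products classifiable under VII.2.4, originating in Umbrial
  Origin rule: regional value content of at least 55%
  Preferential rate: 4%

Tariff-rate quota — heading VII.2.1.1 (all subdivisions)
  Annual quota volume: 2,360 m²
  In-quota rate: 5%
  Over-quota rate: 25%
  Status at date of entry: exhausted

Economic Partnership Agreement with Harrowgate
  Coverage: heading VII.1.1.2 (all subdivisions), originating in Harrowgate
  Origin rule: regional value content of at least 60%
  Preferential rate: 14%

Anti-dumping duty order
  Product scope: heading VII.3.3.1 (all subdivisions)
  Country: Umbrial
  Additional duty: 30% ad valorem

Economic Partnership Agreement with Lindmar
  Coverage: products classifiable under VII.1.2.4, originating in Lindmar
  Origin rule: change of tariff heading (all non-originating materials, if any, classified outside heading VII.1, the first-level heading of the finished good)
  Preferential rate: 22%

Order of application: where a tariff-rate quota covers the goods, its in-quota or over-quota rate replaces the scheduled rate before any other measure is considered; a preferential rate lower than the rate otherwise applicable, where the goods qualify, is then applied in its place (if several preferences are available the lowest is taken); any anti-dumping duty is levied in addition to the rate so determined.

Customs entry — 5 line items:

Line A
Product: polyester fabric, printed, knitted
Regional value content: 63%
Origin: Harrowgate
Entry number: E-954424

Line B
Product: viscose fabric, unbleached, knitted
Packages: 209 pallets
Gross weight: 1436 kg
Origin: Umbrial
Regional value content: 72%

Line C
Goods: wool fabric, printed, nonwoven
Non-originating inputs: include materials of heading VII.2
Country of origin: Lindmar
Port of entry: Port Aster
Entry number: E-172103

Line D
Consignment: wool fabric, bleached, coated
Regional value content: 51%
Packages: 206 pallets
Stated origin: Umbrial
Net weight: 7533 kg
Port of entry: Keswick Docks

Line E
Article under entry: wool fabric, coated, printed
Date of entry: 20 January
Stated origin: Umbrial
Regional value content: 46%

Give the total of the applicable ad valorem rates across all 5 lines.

Line A: polyester → VII.1; knitted → VII.1.2; printed → VII.1.2.1. Scheduled 37%. Harrowgate agreement on VII.1.1.2: VII.1.2.1 not covered. → 37%.
Line B: viscose → VII.3; knitted → VII.3.4; unbleached → VII.3.4.1. Scheduled 36%. Umbrial agreement on VII.2.4: VII.3.4.1 not covered. → 36%.
Line C: wool → VII.2; nonwoven → VII.2.1; printed → VII.2.1.4. Scheduled 12%. Lindmar agreement on VII.1.2.4: VII.2.1.4 not covered. → 12%.
Line D: wool → VII.2; coated → VII.2.4; bleached → VII.2.4.1. Scheduled 11%. Umbrial agreement on VII.2.4: RVC < 55%. → 11%.
Line E: wool → VII.2; coated → VII.2.4; printed → VII.2.4.4. Scheduled 8%. Umbrial agreement on VII.2.4: RVC < 55%. → 8%.
Sum: 37% + 36% + 12% + 11% + 8% = 104%.

104%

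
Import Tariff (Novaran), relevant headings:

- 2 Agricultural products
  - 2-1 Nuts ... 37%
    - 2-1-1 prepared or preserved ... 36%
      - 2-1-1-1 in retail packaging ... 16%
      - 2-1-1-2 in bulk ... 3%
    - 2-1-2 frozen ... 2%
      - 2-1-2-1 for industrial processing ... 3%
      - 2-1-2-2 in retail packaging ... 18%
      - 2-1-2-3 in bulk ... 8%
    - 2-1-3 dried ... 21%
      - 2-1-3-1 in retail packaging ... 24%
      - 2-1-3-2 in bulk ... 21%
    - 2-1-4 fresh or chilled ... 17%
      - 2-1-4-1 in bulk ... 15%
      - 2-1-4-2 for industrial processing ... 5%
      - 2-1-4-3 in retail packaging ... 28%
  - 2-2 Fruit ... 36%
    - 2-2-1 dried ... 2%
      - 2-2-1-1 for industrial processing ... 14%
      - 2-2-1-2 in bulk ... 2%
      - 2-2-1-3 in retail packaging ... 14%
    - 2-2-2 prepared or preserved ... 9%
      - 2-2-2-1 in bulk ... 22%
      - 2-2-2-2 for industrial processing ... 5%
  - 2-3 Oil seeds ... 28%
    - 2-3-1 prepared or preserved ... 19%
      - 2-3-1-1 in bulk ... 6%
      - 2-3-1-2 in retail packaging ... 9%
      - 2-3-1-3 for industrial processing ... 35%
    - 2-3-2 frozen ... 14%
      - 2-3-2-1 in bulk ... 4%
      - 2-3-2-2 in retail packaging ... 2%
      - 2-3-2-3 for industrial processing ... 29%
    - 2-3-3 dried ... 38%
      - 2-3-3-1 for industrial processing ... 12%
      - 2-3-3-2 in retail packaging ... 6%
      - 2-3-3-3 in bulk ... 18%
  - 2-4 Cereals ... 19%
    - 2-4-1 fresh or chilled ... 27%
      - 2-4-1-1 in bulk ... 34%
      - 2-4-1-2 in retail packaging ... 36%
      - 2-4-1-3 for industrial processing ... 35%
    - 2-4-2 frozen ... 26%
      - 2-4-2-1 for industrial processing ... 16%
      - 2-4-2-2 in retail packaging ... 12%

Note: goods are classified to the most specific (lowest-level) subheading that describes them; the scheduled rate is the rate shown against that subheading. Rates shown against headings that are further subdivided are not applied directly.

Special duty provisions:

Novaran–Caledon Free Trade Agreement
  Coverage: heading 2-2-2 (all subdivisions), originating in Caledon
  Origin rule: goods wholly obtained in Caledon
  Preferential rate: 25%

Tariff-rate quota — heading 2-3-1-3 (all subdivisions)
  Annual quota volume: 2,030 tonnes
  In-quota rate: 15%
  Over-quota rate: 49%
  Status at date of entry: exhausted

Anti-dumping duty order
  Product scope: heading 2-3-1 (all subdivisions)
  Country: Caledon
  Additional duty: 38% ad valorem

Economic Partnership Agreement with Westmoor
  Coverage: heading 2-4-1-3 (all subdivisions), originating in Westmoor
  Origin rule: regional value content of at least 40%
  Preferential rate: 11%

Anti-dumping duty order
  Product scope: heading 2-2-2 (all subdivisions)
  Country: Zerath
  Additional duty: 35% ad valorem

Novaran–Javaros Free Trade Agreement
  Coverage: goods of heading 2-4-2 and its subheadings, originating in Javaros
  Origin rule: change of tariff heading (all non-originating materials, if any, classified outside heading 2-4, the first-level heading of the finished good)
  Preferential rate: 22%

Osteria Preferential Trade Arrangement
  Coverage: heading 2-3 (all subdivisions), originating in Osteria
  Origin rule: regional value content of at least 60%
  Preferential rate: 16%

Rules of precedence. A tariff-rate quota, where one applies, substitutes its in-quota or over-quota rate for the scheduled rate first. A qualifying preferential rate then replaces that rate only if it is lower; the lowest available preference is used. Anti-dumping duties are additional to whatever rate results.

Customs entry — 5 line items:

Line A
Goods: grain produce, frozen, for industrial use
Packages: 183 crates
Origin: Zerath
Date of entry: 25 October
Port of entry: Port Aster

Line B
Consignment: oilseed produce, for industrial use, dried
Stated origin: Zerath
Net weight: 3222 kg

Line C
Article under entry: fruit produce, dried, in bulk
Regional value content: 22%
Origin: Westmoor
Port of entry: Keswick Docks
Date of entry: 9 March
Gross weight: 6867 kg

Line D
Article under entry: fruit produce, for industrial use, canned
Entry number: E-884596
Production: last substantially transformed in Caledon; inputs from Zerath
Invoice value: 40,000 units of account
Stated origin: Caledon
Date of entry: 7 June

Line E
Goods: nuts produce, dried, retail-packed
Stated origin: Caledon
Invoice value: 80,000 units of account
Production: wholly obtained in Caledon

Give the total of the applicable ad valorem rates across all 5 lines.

Line A: grain → 2-4; frozen → 2-4-2; for industrial use → 2-4-2-1. Scheduled 16%. No special measure applies. → 16%.
Line B: oilseed → 2-3; dried → 2-3-3; for industrial use → 2-3-3-1. Scheduled 12%. No special measure applies. → 12%.
Line C: fruit → 2-2; dried → 2-2-1; in bulk → 2-2-1-2. Scheduled 2%. Westmoor agreement on 2-4-1-3: 2-2-1-2 not covered. → 2%.
Line D: fruit → 2-2; canned → 2-2-2; for industrial use → 2-2-2-2. Scheduled 5%. Caledon agreement on 2-2-2: not wholly obtained. → 5%.
Line E: nuts → 2-1; dried → 2-1-3; retail-packed → 2-1-3-1. Scheduled 24%. Caledon agreement on 2-2-2: 2-1-3-1 not covered. → 24%.
Sum: 16% + 12% + 2% + 5% + 24% = 59%.

59%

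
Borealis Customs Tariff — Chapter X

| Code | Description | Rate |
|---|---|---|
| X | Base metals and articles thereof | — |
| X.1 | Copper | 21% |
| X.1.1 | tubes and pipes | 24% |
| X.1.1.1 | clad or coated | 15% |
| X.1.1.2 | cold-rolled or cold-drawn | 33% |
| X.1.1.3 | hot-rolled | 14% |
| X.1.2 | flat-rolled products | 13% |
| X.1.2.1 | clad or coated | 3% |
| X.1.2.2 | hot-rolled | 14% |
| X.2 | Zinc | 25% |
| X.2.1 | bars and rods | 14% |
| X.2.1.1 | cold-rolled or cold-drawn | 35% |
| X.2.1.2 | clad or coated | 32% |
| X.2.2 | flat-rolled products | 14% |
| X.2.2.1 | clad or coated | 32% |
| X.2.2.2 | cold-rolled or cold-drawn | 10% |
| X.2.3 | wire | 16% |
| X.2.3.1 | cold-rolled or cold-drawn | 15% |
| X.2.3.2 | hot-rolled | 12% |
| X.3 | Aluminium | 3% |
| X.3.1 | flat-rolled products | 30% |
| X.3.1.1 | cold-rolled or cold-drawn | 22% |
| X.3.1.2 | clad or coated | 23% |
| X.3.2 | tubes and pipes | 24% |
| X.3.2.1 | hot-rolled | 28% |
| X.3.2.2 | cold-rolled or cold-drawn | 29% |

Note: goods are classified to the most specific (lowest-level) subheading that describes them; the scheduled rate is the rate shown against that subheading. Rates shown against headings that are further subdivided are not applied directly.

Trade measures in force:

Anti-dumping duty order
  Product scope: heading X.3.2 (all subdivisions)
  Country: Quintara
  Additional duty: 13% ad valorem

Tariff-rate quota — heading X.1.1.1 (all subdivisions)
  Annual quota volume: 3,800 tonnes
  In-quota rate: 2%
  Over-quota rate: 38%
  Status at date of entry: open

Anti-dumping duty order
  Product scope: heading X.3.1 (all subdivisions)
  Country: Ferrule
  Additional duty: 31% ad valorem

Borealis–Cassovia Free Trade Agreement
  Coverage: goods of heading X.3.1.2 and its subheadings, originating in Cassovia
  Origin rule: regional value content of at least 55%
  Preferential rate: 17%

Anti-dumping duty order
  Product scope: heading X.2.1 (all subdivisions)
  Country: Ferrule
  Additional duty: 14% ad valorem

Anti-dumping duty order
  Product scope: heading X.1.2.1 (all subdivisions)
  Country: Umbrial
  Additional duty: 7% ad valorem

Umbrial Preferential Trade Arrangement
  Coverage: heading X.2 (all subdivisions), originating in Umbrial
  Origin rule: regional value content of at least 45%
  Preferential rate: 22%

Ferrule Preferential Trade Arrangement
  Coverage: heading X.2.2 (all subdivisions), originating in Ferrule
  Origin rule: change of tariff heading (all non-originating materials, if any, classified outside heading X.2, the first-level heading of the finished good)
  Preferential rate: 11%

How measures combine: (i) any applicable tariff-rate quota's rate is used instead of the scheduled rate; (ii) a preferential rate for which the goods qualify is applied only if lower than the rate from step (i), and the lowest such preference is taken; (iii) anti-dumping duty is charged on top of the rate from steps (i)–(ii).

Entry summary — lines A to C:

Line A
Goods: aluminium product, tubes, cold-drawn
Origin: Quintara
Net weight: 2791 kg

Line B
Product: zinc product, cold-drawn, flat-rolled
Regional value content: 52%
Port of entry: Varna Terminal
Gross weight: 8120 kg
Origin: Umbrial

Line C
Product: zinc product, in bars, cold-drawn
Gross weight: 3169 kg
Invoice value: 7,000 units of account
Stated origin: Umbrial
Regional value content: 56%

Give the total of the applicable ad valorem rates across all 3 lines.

74%

Line A: aluminium → X.3; tubes → X.3.2; cold-drawn → X.3.2.2. Scheduled 29%. anti-dumping (Quintara, X.3.2): +13%; total 29% + 13% = 42%. → 42%.
Line B: zinc → X.2; flat-rolled → X.2.2; cold-drawn → X.2.2.2. Scheduled 10%. Umbrial agreement on X.2: RVC ≥ 45% → 22% available; preference 22% not lower than 10% → no reduction. → 10%.
Line C: zinc → X.2; in bars → X.2.1; cold-drawn → X.2.1.1. Scheduled 35%. Umbrial agreement on X.2: RVC ≥ 45% → 22% available; preferential 22%. → 22%.
Sum: 42% + 10% + 22% = 74%.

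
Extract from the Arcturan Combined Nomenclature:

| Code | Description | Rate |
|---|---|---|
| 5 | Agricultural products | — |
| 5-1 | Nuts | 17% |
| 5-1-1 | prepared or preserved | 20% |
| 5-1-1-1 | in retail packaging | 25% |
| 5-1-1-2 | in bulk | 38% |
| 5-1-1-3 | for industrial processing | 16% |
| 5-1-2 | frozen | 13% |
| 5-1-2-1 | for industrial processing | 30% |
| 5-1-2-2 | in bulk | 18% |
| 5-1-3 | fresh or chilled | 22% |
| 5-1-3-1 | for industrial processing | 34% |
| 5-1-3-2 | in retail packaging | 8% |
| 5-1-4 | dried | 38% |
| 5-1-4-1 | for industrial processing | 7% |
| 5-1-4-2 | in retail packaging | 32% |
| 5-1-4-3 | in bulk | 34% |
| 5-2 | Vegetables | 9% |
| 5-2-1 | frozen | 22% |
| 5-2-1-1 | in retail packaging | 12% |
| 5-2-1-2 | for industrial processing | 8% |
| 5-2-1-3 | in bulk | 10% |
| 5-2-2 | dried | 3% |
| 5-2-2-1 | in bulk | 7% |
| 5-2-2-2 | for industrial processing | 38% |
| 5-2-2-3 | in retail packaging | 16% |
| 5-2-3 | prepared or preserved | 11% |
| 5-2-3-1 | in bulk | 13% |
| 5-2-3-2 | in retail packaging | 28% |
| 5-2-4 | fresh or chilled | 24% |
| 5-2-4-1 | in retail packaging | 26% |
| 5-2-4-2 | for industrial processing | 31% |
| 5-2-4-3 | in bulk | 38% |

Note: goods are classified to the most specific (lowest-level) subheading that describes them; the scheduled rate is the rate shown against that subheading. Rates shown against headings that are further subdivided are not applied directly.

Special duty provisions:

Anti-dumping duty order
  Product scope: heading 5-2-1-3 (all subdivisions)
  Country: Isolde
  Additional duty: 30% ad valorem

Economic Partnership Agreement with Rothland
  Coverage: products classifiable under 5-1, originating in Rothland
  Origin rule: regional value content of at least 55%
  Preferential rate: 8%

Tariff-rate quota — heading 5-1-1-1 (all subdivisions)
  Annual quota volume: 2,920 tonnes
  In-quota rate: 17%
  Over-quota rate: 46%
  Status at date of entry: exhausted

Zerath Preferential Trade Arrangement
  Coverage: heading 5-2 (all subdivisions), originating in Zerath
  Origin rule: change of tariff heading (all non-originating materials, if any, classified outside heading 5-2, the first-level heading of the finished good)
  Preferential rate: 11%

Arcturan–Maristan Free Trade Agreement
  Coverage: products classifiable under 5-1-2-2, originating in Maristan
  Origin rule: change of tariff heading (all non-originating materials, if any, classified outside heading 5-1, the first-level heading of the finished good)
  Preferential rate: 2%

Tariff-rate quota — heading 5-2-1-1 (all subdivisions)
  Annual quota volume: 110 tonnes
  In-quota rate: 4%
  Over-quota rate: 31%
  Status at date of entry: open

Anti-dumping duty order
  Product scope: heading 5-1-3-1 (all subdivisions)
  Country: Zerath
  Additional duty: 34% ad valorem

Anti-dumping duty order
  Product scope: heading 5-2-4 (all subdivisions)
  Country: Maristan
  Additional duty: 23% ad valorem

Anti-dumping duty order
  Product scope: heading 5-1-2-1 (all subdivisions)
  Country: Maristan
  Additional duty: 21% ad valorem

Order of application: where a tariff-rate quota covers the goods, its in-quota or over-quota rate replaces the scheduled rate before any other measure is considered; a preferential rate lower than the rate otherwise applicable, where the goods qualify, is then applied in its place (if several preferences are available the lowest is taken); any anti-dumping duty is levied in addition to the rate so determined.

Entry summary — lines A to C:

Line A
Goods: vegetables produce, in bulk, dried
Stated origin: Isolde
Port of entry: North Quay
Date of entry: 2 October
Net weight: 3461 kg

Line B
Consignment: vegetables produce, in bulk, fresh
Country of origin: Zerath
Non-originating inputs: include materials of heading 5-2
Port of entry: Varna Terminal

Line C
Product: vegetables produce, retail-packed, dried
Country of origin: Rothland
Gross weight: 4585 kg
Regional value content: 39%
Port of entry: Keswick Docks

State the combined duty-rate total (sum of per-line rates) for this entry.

Line A: vegetables → 5-2; dried → 5-2-2; in bulk → 5-2-2-1. Scheduled 7%. No special measure applies. → 7%.
Line B: vegetables → 5-2; fresh → 5-2-4; in bulk → 5-2-4-3. Scheduled 38%. Zerath agreement on 5-2: CTH not met. → 38%.
Line C: vegetables → 5-2; dried → 5-2-2; retail-packed → 5-2-2-3. Scheduled 16%. Rothland agreement on 5-1: 5-2-2-3 not covered. → 16%.
Sum: 7% + 38% + 16% = 61%.

61%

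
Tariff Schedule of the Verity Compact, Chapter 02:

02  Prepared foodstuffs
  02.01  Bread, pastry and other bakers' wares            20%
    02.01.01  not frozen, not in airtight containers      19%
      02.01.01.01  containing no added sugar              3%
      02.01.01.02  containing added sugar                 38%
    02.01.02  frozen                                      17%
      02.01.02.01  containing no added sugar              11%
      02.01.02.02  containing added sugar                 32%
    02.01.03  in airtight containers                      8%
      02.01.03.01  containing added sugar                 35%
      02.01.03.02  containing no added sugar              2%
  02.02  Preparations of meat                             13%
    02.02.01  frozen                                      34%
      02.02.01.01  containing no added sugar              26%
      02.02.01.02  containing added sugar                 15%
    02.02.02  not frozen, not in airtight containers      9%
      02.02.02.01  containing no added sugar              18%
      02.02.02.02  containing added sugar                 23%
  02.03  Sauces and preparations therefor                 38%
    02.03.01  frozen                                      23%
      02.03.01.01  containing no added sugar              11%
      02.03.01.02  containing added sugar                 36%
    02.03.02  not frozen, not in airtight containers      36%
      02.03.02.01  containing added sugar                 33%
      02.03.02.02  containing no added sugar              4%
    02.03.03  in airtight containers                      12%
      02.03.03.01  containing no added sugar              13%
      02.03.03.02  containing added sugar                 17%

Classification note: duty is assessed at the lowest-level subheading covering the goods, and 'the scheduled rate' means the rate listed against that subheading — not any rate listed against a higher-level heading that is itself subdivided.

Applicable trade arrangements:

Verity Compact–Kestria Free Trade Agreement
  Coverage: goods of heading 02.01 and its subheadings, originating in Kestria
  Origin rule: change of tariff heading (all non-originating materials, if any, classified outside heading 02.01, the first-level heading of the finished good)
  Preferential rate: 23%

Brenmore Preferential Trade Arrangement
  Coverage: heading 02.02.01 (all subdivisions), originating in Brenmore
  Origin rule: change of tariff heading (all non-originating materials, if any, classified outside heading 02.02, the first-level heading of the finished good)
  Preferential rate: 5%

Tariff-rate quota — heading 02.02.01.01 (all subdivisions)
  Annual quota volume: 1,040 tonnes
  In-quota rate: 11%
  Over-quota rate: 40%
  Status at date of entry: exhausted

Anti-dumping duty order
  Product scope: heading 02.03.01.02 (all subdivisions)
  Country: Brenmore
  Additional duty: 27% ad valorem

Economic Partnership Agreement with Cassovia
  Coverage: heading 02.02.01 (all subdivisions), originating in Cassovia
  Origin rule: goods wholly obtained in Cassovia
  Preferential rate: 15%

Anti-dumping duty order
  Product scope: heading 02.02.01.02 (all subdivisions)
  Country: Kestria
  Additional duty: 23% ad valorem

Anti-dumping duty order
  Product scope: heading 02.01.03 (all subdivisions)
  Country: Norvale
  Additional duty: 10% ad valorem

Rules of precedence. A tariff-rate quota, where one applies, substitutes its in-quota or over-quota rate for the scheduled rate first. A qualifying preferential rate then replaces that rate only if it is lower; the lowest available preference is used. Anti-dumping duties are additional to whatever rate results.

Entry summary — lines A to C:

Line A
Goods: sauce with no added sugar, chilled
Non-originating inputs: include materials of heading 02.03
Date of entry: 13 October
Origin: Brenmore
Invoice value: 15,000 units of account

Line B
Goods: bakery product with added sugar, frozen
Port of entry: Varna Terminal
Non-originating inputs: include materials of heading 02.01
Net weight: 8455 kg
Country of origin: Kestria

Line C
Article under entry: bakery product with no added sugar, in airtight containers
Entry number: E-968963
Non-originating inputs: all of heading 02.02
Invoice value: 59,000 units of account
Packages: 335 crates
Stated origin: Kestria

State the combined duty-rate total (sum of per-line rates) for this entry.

Line A: sauce → 02.03; chilled → 02.03.02; with no added sugar → 02.03.02.02. Scheduled 4%. Brenmore agreement on 02.02.01: 02.03.02.02 not covered. → 4%.
Line B: bakery product → 02.01; frozen → 02.01.02; with added sugar → 02.01.02.02. Scheduled 32%. Kestria agreement on 02.01: CTH not met. → 32%.
Line C: bakery product → 02.01; in airtight containers → 02.01.03; with no added sugar → 02.01.03.02. Scheduled 2%. Kestria agreement on 02.01: CTH met → 23% available; preference 23% not lower than 2% → no reduction. → 2%.
Sum: 4% + 32% + 2% = 38%.

38%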